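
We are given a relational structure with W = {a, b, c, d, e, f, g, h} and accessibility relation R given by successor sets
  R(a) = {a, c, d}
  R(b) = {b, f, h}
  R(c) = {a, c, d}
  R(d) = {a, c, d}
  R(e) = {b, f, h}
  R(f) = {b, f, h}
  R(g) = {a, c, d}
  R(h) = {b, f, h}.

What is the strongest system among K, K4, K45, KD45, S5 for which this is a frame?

Transitive (axiom 4): yes — every two-step R-path is closed by a direct edge.
Euclidean (axiom 5): yes — any two successors of a common world are R-related.
Serial (axiom D): yes — every world has a successor (e.g. a R a).
Reflexive (axiom T): no — e is not related to itself.
So F validates K, K4, K45, KD45; S5 would additionally require R to be reflexive. The strongest is KD45.

KD45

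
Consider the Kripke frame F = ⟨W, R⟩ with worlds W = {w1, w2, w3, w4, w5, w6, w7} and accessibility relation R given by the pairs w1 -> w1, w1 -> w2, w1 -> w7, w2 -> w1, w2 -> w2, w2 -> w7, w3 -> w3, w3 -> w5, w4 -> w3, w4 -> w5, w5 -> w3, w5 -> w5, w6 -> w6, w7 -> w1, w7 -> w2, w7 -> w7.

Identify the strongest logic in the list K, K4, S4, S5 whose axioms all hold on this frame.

K4

Transitive (axiom 4): yes — every two-step R-path is closed by a direct edge.
Reflexive (axiom T): no — w4 is not related to itself.
Euclidean (axiom 5): yes — any two successors of a common world are R-related.
So F validates K, K4; S4 would additionally require R to be reflexive. The strongest is K4.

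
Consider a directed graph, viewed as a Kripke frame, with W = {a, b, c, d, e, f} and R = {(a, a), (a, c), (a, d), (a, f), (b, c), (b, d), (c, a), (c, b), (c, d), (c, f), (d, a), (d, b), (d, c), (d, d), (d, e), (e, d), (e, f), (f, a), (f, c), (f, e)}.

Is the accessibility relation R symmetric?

Yes

Symmetric: yes — every pair in R has its reverse in R.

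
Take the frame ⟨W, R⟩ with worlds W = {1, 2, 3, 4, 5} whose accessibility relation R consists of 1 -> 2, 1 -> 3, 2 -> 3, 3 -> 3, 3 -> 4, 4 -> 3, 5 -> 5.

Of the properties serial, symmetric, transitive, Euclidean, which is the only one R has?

Serial: yes — every world has a successor (e.g. 1 R 2).
Symmetric: no — 1 R 2 but not 2 R 1.
Transitive: no — 1 R 3 and 3 R 4, but not 1 R 4.
Euclidean: no — 1 R 3 and 1 R 2, but not 3 R 2.
Only serial holds.

serial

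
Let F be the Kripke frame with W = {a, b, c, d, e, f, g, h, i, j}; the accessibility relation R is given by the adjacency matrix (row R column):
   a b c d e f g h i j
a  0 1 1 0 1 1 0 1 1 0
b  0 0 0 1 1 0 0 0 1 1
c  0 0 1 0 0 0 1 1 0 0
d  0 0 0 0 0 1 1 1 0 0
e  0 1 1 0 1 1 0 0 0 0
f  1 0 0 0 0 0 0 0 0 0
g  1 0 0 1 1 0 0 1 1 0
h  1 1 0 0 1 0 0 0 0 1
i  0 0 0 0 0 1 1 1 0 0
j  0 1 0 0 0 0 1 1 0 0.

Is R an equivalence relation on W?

No

Reflexive: no — a is not related to itself.
Symmetric: no — a R b but not b R a.
Transitive: no — a R b and b R d, but not a R d.
So R is not an equivalence relation.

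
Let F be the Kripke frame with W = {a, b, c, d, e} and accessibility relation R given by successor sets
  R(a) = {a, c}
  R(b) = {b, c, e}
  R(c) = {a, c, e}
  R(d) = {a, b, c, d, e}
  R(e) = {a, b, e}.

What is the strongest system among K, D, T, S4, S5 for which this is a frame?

Serial (axiom D): yes — every world has a successor (e.g. a R a).
Reflexive (axiom T): yes — every world is R-related to itself.
Transitive (axiom 4): no — a R c and c R e, but not a R e.
Euclidean (axiom 5): no — b R e and b R c, but not e R c.
So F validates K, D, T; S4 would additionally require R to be transitive. The strongest is T.

T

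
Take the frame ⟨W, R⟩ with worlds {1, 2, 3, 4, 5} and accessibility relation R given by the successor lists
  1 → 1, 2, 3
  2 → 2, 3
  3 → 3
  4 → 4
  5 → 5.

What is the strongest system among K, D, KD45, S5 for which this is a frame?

D

Serial (axiom D): yes — every world has a successor (e.g. 1 R 1).
Euclidean (axiom 5): no — 1 R 3 and 1 R 2, but not 3 R 2.
Transitive (axiom 4): yes — every two-step R-path is closed by a direct edge.
Reflexive (axiom T): yes — every world is R-related to itself.
So F validates K, D; KD45 would additionally require R to be Euclidean. The strongest is D.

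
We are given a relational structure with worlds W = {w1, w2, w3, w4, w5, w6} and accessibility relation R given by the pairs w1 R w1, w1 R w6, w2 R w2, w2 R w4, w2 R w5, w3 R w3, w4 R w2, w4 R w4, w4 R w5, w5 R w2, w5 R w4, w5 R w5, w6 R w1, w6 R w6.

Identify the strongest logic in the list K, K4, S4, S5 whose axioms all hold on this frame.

Transitive (axiom 4): yes — every two-step R-path is closed by a direct edge.
Reflexive (axiom T): yes — every world is R-related to itself.
Euclidean (axiom 5): yes — any two successors of a common world are R-related.
So F validates K, K4, S4, S5. The strongest is S5.

S5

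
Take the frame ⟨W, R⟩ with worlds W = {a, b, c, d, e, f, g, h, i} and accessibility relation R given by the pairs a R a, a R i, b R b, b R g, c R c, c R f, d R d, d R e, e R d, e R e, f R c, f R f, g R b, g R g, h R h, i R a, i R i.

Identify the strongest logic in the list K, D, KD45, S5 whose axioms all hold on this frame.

S5

Serial (axiom D): yes — every world has a successor (e.g. a R a).
Euclidean (axiom 5): yes — any two successors of a common world are R-related.
Transitive (axiom 4): yes — every two-step R-path is closed by a direct edge.
Reflexive (axiom T): yes — every world is R-related to itself.
So F validates K, D, KD45, S5. The strongest is S5.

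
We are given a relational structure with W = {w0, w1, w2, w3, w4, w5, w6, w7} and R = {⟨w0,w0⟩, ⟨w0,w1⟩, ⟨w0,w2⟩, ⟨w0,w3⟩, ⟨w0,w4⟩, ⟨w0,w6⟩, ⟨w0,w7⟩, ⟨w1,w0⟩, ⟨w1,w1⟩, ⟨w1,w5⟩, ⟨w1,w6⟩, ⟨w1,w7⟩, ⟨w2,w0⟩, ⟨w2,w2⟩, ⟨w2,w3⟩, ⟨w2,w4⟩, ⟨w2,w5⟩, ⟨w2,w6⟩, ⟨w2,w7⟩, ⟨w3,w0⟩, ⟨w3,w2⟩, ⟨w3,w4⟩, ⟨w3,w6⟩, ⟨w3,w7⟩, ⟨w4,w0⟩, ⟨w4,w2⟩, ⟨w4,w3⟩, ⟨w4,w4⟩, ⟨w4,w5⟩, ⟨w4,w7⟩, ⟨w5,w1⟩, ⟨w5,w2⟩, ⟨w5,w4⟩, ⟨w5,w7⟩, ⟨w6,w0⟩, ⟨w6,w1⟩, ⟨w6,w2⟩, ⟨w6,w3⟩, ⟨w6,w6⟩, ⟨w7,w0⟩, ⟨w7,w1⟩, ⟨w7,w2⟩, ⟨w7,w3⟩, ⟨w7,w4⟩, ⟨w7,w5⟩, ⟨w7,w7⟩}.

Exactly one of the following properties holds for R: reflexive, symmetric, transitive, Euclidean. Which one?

symmetric

Reflexive: no — w3 is not related to itself.
Symmetric: yes — every pair in R has its reverse in R.
Transitive: no — w0 R w1 and w1 R w5, but not w0 R w5.
Euclidean: no — w0 R w1 and w0 R w2, but not w1 R w2.
Only symmetric holds.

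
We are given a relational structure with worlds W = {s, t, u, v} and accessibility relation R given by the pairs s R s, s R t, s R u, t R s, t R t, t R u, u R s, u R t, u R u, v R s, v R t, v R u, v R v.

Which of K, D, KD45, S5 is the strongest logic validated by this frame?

D

Serial (axiom D): yes — every world has a successor (e.g. s R s).
Euclidean (axiom 5): no — v R s and v R v, but not s R v.
Transitive (axiom 4): yes — every two-step R-path is closed by a direct edge.
Reflexive (axiom T): yes — every world is R-related to itself.
So F validates K, D; KD45 would additionally require R to be Euclidean. The strongest is D.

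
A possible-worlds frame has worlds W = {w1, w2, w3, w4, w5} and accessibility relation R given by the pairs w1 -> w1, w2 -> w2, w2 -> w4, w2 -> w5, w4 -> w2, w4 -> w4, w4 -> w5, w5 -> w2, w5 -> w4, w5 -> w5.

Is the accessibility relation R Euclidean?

Yes

Euclidean: yes — any two successors of a common world are R-related.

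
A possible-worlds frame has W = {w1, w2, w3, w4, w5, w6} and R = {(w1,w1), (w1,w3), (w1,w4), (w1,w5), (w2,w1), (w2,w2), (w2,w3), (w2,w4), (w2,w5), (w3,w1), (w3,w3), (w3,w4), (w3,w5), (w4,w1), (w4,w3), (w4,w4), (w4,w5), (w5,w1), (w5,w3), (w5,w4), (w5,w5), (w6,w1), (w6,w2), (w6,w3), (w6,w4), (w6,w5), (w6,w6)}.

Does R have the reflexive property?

Reflexive: yes — every world is R-related to itself.

Yes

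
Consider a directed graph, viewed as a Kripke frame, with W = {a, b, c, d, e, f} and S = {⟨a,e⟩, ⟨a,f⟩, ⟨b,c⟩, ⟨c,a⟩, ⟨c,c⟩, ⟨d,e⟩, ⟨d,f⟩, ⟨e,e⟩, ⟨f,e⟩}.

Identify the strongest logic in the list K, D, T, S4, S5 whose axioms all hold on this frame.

Serial (axiom D): yes — every world has a successor (e.g. a S e).
Reflexive (axiom T): no — a is not related to itself.
Transitive (axiom 4): no — b S c and c S a, but not b S a.
Euclidean (axiom 5): no — a S e and a S f, but not e S f.
So F validates K, D; T would additionally require S to be reflexive. The strongest is D.

D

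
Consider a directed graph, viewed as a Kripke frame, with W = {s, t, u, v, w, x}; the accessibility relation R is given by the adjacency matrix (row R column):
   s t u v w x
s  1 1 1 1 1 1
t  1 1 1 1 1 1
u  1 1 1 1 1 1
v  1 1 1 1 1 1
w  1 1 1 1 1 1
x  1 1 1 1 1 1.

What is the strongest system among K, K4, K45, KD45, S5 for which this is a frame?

S5

Transitive (axiom 4): yes — every two-step R-path is closed by a direct edge.
Euclidean (axiom 5): yes — any two successors of a common world are R-related.
Serial (axiom D): yes — every world has a successor (e.g. s R s).
Reflexive (axiom T): yes — every world is R-related to itself.
So F validates K, K4, K45, KD45, S5. The strongest is S5.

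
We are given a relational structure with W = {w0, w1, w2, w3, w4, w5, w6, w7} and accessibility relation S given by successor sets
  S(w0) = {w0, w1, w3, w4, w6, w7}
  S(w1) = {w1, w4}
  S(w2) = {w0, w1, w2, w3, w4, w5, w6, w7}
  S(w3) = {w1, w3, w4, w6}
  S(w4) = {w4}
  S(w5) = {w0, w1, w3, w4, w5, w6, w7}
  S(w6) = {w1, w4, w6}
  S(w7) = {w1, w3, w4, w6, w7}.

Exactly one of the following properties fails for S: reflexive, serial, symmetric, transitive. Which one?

Reflexive: yes — every world is S-related to itself.
Serial: yes — every world has a successor (e.g. w0 S w0).
Symmetric: no — w0 S w1 but not w1 S w0.
Transitive: yes — every two-step S-path is closed by a direct edge.
Only symmetric fails.

symmetric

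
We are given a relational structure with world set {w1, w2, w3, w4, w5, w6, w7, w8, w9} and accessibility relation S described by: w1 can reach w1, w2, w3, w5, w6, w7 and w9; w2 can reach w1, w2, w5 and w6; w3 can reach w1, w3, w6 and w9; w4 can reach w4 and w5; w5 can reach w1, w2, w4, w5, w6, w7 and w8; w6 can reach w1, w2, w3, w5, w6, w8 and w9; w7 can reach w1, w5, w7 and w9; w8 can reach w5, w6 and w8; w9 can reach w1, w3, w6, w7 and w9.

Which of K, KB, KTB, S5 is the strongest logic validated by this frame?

KTB

Symmetric (axiom B): yes — every pair in S has its reverse in S.
Reflexive (axiom T): yes — every world is S-related to itself.
Euclidean (axiom 5): no — w1 S w2 and w1 S w3, but not w2 S w3.
So F validates K, KB, KTB; S5 would additionally require S to be Euclidean. The strongest is KTB.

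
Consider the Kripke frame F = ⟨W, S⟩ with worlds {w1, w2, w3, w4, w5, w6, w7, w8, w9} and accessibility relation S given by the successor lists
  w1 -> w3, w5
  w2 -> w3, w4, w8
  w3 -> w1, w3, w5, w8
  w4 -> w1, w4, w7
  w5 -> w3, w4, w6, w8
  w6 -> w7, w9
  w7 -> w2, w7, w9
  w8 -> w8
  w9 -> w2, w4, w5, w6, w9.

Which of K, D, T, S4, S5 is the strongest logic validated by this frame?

Serial (axiom D): yes — every world has a successor (e.g. w1 S w3).
Reflexive (axiom T): no — w1 is not related to itself.
Transitive (axiom 4): no — w1 S w3 and w3 S w8, but not w1 S w8.
Euclidean (axiom 5): no — w2 S w3 and w2 S w4, but not w3 S w4.
So F validates K, D; T would additionally require S to be reflexive. The strongest is D.

D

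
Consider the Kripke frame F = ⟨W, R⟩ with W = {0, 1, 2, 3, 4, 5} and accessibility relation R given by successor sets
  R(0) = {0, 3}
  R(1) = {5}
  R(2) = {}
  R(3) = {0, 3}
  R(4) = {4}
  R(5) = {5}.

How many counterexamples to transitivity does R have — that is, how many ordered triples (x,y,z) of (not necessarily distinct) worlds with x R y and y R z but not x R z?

0

R is transitive; there are no such tuples.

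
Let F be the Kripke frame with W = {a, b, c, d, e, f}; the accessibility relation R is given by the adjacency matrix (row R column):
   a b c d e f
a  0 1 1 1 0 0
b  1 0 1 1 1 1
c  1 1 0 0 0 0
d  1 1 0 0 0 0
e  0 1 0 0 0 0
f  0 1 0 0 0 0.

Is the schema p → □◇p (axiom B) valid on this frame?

Yes

By correspondence theory, B is valid on a frame iff R is symmetric.
Symmetric: yes — every pair in R has its reverse in R.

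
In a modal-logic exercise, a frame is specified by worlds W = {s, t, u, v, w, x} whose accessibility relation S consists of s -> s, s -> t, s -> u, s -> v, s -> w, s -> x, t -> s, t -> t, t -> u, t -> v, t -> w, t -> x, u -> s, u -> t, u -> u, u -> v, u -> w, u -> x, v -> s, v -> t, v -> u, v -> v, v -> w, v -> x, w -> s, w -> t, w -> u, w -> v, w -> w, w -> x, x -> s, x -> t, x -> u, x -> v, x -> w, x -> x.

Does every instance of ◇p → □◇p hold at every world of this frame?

Yes

The schema 5 characterises exactly the Euclidean frames.
Euclidean: yes — any two successors of a common world are S-related.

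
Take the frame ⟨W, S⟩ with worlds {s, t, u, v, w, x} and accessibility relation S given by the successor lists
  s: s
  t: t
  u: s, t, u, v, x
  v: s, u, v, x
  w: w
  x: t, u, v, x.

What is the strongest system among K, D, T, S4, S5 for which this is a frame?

T

Serial (axiom D): yes — every world has a successor (e.g. s S s).
Reflexive (axiom T): yes — every world is S-related to itself.
Transitive (axiom 4): no — v S u and u S t, but not v S t.
Euclidean (axiom 5): no — u S s and u S t, but not s S t.
So F validates K, D, T; S4 would additionally require S to be transitive. The strongest is T.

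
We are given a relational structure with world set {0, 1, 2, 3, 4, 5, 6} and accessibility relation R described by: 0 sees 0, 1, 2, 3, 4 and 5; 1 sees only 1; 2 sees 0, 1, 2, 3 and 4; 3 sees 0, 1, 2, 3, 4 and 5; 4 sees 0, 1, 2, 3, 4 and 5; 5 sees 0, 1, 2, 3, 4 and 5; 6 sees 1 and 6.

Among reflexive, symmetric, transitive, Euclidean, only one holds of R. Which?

Reflexive: yes — every world is R-related to itself.
Symmetric: no — 0 R 1 but not 1 R 0.
Transitive: no — 2 R 0 and 0 R 5, but not 2 R 5.
Euclidean: no — 0 R 1 and 0 R 2, but not 1 R 2.
Only reflexive holds.

reflexive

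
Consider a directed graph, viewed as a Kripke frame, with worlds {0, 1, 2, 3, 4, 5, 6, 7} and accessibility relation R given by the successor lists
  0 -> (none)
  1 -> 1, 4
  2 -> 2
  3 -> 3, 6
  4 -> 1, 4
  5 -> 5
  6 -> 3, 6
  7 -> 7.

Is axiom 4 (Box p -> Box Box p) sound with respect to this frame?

Yes

Axiom 4 corresponds to the accessibility relation being transitive.
Transitive: yes — every two-step R-path is closed by a direct edge.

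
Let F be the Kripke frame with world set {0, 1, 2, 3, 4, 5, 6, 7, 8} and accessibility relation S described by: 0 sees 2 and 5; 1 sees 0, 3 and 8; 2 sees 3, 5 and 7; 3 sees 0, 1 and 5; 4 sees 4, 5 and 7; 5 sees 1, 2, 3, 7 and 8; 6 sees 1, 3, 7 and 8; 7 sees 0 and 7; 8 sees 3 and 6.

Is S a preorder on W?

No

Reflexive: no — 0 is not related to itself.
Transitive: no — 0 S 2 and 2 S 3, but not 0 S 3.
So S is not a preorder.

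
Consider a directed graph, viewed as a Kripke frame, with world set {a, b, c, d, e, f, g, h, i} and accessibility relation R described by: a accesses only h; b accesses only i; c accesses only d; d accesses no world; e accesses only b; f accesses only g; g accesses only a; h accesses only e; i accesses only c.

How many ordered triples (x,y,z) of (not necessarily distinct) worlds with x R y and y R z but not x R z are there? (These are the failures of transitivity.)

7

Enumerating: (a,h,e), (b,i,c), (e,b,i), (f,g,a), (g,a,h), (h,e,b), (i,c,d).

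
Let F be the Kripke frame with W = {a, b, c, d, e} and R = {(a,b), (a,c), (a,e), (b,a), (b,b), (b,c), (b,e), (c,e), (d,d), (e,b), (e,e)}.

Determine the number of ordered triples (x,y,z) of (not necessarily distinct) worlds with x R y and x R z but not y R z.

9

Enumerating: (a,c,b), (a,c,c), (a,e,c), (b,a,a), (b,c,a), (b,c,b), (b,c,c), (b,e,a), (b,e,c).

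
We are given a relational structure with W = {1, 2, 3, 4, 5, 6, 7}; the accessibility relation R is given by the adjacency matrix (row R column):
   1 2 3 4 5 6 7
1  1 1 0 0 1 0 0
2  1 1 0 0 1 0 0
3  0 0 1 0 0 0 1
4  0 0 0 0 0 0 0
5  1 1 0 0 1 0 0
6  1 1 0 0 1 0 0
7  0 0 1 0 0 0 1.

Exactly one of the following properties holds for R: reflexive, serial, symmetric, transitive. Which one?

transitive

Reflexive: no — 4 is not related to itself.
Serial: no — 4 has no R-successor.
Symmetric: no — 6 R 1 but not 1 R 6.
Transitive: yes — every two-step R-path is closed by a direct edge.
Only transitive holds.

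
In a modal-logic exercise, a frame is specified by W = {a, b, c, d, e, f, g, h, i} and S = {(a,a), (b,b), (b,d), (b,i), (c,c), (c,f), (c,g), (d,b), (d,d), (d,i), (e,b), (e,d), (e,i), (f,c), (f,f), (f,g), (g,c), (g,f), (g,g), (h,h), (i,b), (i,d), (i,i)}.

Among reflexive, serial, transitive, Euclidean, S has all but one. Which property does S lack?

reflexive

Reflexive: no — e is not related to itself.
Serial: yes — every world has a successor (e.g. a S a).
Transitive: yes — every two-step S-path is closed by a direct edge.
Euclidean: yes — any two successors of a common world are S-related.
Only reflexive fails.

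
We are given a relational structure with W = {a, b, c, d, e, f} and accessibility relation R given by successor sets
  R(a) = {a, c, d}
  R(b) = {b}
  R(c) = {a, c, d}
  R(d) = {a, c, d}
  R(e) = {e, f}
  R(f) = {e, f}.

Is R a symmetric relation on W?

Symmetric: yes — every pair in R has its reverse in R.

Yes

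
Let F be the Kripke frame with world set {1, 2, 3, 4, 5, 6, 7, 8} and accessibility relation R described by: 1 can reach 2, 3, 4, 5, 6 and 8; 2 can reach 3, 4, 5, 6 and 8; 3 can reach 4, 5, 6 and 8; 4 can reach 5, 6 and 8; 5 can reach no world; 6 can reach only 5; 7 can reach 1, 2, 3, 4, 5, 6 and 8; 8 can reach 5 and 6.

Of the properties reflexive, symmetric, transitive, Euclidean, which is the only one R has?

Reflexive: no — 1 is not related to itself.
Symmetric: no — 1 R 2 but not 2 R 1.
Transitive: yes — every two-step R-path is closed by a direct edge.
Euclidean: no — 1 R 3 and 1 R 2, but not 3 R 2.
Only transitive holds.

transitive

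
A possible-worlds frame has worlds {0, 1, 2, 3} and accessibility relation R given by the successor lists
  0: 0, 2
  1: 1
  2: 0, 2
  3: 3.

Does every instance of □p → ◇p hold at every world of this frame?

Yes

By correspondence theory, D is valid on a frame iff R is serial.
Serial: yes — every world has a successor (e.g. 0 R 0).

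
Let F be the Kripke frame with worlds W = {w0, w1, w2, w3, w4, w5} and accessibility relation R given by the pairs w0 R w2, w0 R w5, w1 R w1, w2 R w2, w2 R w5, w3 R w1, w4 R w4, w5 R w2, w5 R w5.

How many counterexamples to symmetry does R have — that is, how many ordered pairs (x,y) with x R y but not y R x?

Enumerating: (w0,w2), (w0,w5), (w3,w1).

3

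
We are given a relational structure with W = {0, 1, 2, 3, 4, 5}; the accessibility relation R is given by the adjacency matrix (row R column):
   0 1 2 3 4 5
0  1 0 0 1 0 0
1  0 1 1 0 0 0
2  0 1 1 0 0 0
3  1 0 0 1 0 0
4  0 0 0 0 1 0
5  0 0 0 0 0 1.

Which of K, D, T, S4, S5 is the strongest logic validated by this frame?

Serial (axiom D): yes — every world has a successor (e.g. 0 R 0).
Reflexive (axiom T): yes — every world is R-related to itself.
Transitive (axiom 4): yes — every two-step R-path is closed by a direct edge.
Euclidean (axiom 5): yes — any two successors of a common world are R-related.
So F validates K, D, T, S4, S5. The strongest is S5.

S5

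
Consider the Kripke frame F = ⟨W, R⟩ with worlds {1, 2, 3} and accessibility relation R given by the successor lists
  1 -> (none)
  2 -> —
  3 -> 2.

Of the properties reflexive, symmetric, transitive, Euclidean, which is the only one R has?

Reflexive: no — 1 is not related to itself.
Symmetric: no — 3 R 2 but not 2 R 3.
Transitive: yes — every two-step R-path is closed by a direct edge.
Euclidean: no — 3 R 2 and 3 R 2, but not 2 R 2.
Only transitive holds.

transitive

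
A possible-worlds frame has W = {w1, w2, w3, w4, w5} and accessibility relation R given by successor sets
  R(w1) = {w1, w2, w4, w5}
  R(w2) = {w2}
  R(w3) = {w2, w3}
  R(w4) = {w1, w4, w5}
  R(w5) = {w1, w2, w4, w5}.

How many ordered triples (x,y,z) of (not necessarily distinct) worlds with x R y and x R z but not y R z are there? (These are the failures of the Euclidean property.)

9

Enumerating: (w1,w2,w1), (w1,w2,w4), (w1,w2,w5), (w1,w4,w2), (w3,w2,w3), (w5,w2,w1), (w5,w2,w4), (w5,w2,w5), (w5,w4,w2).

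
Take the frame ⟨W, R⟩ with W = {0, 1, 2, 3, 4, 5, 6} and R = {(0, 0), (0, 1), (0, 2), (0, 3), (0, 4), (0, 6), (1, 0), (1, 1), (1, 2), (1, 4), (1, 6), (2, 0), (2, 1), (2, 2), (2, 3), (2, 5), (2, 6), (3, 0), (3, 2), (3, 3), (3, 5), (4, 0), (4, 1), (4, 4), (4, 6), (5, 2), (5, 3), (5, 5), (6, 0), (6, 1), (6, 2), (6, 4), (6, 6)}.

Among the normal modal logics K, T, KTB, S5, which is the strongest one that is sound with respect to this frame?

KTB

Reflexive (axiom T): yes — every world is R-related to itself.
Symmetric (axiom B): yes — every pair in R has its reverse in R.
Euclidean (axiom 5): no — 0 R 1 and 0 R 3, but not 1 R 3.
So F validates K, T, KTB; S5 would additionally require R to be Euclidean. The strongest is KTB.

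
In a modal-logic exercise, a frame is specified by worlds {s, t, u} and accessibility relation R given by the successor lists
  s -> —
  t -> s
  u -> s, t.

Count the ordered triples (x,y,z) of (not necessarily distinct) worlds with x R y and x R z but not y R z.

4

Enumerating: (t,s,s), (u,s,s), (u,s,t), (u,t,t).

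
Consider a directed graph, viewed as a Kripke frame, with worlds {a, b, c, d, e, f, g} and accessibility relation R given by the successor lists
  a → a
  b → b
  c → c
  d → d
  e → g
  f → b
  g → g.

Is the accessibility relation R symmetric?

Symmetric: no — e R g but not g R e.

No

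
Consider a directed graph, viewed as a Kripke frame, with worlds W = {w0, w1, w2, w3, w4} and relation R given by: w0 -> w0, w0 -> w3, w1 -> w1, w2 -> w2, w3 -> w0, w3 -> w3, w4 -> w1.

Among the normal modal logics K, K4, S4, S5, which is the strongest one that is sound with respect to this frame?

Transitive (axiom 4): yes — every two-step R-path is closed by a direct edge.
Reflexive (axiom T): no — w4 is not related to itself.
Euclidean (axiom 5): yes — any two successors of a common world are R-related.
So F validates K, K4; S4 would additionally require R to be reflexive. The strongest is K4.

K4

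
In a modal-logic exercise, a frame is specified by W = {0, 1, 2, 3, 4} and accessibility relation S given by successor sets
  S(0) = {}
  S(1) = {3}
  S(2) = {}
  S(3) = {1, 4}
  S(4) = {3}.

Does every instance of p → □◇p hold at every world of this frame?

Yes

The schema B characterises exactly the symmetric frames.
Symmetric: yes — every pair in S has its reverse in S.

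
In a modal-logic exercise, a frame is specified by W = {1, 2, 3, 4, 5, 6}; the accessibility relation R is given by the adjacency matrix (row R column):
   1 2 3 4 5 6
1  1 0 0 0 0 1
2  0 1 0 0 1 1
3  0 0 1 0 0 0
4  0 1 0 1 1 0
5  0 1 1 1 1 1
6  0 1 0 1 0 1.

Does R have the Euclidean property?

No

Euclidean: no — 2 R 6 and 2 R 5, but not 6 R 5.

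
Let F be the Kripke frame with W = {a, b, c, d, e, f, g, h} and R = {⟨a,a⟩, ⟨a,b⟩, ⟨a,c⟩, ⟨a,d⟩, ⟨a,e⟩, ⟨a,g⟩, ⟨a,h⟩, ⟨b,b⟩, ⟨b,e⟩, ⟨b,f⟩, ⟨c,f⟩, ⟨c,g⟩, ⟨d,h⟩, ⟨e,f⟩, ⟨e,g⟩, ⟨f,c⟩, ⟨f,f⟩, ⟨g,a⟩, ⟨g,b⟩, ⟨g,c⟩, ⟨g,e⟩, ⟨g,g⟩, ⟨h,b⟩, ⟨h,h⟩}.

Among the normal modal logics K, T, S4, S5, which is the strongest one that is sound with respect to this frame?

Reflexive (axiom T): no — c is not related to itself.
Transitive (axiom 4): no — a R b and b R f, but not a R f.
Euclidean (axiom 5): no — a R b and a R c, but not b R c.
So F validates K; T would additionally require R to be reflexive. The strongest is K.

K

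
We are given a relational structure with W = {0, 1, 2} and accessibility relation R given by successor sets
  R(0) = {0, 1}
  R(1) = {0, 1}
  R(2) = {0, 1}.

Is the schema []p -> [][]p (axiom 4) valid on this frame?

The schema 4 characterises exactly the transitive frames.
Transitive: yes — every two-step R-path is closed by a direct edge.

Yes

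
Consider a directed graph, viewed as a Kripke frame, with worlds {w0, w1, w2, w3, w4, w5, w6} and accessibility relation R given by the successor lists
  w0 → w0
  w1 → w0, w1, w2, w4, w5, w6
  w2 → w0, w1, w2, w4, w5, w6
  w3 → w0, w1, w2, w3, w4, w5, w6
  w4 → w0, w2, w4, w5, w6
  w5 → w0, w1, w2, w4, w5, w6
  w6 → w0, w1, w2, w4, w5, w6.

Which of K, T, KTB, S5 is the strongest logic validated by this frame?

Reflexive (axiom T): yes — every world is R-related to itself.
Symmetric (axiom B): no — w1 R w0 but not w0 R w1.
Euclidean (axiom 5): no — w1 R w0 and w1 R w2, but not w0 R w2.
So F validates K, T; KTB would additionally require R to be symmetric. The strongest is T.

T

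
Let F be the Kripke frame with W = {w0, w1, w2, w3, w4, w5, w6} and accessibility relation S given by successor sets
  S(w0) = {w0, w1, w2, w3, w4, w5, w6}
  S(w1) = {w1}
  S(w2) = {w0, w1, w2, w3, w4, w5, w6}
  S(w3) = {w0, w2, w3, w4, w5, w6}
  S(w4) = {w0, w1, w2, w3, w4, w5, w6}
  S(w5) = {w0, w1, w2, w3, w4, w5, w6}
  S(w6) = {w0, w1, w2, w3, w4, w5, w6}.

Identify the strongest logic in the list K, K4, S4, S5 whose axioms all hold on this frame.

K

Transitive (axiom 4): no — w3 S w0 and w0 S w1, but not w3 S w1.
Reflexive (axiom T): yes — every world is S-related to itself.
Euclidean (axiom 5): no — w0 S w1 and w0 S w2, but not w1 S w2.
So F validates K; K4 would additionally require S to be transitive. The strongest is K.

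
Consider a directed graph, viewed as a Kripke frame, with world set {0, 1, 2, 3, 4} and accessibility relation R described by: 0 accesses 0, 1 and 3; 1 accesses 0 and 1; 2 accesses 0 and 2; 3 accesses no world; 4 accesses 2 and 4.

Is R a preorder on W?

Reflexive: no — 3 is not related to itself.
Transitive: no — 1 R 0 and 0 R 3, but not 1 R 3.
So R is not a preorder.

No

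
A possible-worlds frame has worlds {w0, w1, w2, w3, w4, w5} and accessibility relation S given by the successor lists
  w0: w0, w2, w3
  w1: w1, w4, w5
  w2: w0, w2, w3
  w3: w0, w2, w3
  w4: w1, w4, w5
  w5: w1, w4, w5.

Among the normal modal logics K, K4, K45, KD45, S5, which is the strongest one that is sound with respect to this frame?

S5

Transitive (axiom 4): yes — every two-step S-path is closed by a direct edge.
Euclidean (axiom 5): yes — any two successors of a common world are S-related.
Serial (axiom D): yes — every world has a successor (e.g. w0 S w0).
Reflexive (axiom T): yes — every world is S-related to itself.
So F validates K, K4, K45, KD45, S5. The strongest is S5.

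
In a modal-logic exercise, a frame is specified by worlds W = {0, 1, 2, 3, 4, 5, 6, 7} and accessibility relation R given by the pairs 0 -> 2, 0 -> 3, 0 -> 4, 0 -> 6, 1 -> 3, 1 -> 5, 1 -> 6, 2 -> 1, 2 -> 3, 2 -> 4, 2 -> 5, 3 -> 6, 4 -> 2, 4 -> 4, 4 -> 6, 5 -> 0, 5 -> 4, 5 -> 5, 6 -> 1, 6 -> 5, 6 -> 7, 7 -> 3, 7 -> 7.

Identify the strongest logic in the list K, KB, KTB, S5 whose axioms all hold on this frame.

K

Symmetric (axiom B): no — 0 R 2 but not 2 R 0.
Reflexive (axiom T): no — 0 is not related to itself.
Euclidean (axiom 5): no — 0 R 2 and 0 R 6, but not 2 R 6.
So F validates K; KB would additionally require R to be symmetric. The strongest is K.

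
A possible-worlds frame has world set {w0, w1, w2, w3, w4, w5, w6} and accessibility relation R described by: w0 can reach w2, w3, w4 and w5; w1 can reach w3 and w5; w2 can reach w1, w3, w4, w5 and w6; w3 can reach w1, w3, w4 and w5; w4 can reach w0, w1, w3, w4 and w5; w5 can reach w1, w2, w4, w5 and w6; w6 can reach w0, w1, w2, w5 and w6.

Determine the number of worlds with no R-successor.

0

R is serial; there are no such worlds.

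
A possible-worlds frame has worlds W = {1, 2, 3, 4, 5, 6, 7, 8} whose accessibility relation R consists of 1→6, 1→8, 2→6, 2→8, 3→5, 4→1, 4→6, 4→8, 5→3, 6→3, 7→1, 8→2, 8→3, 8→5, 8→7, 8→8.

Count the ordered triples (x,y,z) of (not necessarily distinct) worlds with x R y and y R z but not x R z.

Enumerating: (1,6,3), (1,8,2), (1,8,3), (1,8,5), (1,8,7), (2,6,3), (2,8,2), (2,8,3), (2,8,5), (2,8,7), (3,5,3), (4,6,3), … and 10 more.
Total: 22.

22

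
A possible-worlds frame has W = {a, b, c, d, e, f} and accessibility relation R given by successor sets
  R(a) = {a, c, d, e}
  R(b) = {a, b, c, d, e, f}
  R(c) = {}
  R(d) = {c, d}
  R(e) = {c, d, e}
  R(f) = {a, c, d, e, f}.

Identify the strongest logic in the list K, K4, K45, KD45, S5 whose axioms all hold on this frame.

Transitive (axiom 4): yes — every two-step R-path is closed by a direct edge.
Euclidean (axiom 5): no — a R c and a R d, but not c R d.
Serial (axiom D): no — c has no R-successor.
Reflexive (axiom T): no — c is not related to itself.
So F validates K, K4; K45 would additionally require R to be Euclidean. The strongest is K4.

K4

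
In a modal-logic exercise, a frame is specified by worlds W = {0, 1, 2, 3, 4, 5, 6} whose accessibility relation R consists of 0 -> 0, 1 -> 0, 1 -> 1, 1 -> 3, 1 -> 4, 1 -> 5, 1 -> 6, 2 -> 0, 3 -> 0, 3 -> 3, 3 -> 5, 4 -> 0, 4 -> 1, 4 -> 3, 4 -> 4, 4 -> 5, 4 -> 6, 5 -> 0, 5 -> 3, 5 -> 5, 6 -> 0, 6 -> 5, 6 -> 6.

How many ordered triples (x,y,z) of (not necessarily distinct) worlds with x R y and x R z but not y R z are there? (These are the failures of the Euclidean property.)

Enumerating: (1,0,1), (1,0,3), (1,0,4), (1,0,5), (1,0,6), (1,3,1), (1,3,4), (1,3,6), (1,5,1), (1,5,4), (1,5,6), (1,6,1), … and 23 more.
Total: 35.

35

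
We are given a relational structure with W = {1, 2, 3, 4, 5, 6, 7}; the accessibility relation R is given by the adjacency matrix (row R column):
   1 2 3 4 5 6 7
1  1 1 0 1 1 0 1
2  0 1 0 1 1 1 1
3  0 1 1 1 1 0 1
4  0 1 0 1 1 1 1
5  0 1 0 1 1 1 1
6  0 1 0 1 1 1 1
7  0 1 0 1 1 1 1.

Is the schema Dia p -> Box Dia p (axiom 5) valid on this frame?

No

Axiom 5 corresponds to the accessibility relation being Euclidean.
Euclidean: no — 1 R 2 and 1 R 1, but not 2 R 1.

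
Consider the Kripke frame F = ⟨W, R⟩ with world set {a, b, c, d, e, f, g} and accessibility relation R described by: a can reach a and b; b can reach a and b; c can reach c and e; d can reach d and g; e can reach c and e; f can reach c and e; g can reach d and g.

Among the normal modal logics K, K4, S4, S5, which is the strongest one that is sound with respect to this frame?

Transitive (axiom 4): yes — every two-step R-path is closed by a direct edge.
Reflexive (axiom T): no — f is not related to itself.
Euclidean (axiom 5): yes — any two successors of a common world are R-related.
So F validates K, K4; S4 would additionally require R to be reflexive. The strongest is K4.

K4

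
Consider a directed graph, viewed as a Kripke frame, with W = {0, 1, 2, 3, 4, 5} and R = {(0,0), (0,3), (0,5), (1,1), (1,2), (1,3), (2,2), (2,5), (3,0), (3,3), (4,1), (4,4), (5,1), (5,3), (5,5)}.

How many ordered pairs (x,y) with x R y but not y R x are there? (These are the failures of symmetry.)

Enumerating: (0,5), (1,2), (1,3), (2,5), (4,1), (5,1), (5,3).

7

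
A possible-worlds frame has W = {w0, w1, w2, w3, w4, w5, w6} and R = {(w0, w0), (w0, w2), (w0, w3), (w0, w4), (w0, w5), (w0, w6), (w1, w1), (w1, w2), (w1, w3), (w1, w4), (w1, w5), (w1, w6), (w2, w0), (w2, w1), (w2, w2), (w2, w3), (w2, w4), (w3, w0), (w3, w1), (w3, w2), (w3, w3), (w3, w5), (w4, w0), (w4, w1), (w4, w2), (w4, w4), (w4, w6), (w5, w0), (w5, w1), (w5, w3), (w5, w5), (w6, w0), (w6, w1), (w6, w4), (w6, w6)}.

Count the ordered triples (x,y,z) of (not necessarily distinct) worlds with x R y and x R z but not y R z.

Enumerating: (w0,w2,w5), (w0,w2,w6), (w0,w3,w4), (w0,w3,w6), (w0,w4,w3), (w0,w4,w5), (w0,w5,w2), (w0,w5,w4), (w0,w5,w6), (w0,w6,w2), (w0,w6,w3), (w0,w6,w5), … and 28 more.
Total: 40.

40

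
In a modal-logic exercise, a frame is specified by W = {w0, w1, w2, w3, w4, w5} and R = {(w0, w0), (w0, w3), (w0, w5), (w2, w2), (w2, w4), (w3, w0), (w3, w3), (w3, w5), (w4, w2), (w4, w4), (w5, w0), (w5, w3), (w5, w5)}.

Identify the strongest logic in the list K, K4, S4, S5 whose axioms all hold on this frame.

Transitive (axiom 4): yes — every two-step R-path is closed by a direct edge.
Reflexive (axiom T): no — w1 is not related to itself.
Euclidean (axiom 5): yes — any two successors of a common world are R-related.
So F validates K, K4; S4 would additionally require R to be reflexive. The strongest is K4.

K4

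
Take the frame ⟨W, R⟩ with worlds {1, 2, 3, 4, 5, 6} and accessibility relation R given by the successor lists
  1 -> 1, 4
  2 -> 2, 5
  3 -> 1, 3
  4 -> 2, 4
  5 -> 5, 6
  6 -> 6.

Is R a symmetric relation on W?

No

Symmetric: no — 1 R 4 but not 4 R 1.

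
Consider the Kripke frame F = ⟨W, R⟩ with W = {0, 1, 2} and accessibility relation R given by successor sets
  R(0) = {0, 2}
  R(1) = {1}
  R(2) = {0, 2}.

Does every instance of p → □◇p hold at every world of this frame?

Yes

Axiom B corresponds to the accessibility relation being symmetric.
Symmetric: yes — every pair in R has its reverse in R.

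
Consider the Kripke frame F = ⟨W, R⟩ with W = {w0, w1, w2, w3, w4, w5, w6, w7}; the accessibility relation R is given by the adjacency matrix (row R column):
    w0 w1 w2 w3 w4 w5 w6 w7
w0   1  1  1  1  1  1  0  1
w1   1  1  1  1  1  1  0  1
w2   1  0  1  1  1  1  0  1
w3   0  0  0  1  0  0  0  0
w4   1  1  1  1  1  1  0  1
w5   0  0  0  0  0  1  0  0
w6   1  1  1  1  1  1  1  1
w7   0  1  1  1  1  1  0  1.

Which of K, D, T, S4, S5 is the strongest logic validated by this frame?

T

Serial (axiom D): yes — every world has a successor (e.g. w0 R w0).
Reflexive (axiom T): yes — every world is R-related to itself.
Transitive (axiom 4): no — w2 R w0 and w0 R w1, but not w2 R w1.
Euclidean (axiom 5): no — w0 R w2 and w0 R w1, but not w2 R w1.
So F validates K, D, T; S4 would additionally require R to be transitive. The strongest is T.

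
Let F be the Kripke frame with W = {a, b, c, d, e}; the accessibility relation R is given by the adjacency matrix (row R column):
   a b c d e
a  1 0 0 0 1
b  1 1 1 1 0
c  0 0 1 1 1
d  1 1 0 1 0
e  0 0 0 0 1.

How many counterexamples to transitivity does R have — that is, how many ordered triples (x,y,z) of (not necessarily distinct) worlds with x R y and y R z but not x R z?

Enumerating: (b,a,e), (b,c,e), (c,d,a), (c,d,b), (d,a,e), (d,b,c).

6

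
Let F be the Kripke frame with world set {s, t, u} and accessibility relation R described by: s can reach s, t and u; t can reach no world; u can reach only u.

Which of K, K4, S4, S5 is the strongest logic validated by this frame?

Transitive (axiom 4): yes — every two-step R-path is closed by a direct edge.
Reflexive (axiom T): no — t is not related to itself.
Euclidean (axiom 5): no — s R t and s R u, but not t R u.
So F validates K, K4; S4 would additionally require R to be reflexive. The strongest is K4.

K4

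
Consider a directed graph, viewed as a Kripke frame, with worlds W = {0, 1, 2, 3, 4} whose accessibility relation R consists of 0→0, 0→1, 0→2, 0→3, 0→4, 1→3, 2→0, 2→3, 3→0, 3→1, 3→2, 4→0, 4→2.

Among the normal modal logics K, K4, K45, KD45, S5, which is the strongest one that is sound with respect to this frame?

Transitive (axiom 4): no — 1 R 3 and 3 R 0, but not 1 R 0.
Euclidean (axiom 5): no — 0 R 1 and 0 R 2, but not 1 R 2.
Serial (axiom D): yes — every world has a successor (e.g. 0 R 0).
Reflexive (axiom T): no — 1 is not related to itself.
So F validates K; K4 would additionally require R to be transitive. The strongest is K.

K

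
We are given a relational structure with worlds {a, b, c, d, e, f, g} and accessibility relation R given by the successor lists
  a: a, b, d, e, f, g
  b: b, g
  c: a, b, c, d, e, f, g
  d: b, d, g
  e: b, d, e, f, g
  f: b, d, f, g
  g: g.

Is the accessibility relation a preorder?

Yes

Reflexive: yes — every world is R-related to itself.
Transitive: yes — every two-step R-path is closed by a direct edge.
So R is a preorder.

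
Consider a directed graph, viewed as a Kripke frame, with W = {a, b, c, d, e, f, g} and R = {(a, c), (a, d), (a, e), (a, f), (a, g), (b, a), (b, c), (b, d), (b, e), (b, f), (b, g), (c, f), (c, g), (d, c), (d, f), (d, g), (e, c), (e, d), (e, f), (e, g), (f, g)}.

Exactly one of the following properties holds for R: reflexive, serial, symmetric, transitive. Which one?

Reflexive: no — a is not related to itself.
Serial: no — g has no R-successor.
Symmetric: no — a R c but not c R a.
Transitive: yes — every two-step R-path is closed by a direct edge.
Only transitive holds.

transitive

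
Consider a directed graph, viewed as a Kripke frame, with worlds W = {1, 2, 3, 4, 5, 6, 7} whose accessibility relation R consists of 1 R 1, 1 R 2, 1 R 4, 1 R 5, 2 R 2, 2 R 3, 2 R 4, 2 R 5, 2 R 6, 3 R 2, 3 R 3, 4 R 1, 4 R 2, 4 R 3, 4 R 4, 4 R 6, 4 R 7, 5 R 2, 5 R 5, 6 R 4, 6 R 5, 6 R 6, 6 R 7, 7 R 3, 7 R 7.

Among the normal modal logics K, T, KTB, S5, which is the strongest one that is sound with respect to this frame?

Reflexive (axiom T): yes — every world is R-related to itself.
Symmetric (axiom B): no — 1 R 2 but not 2 R 1.
Euclidean (axiom 5): no — 1 R 4 and 1 R 5, but not 4 R 5.
So F validates K, T; KTB would additionally require R to be symmetric. The strongest is T.

T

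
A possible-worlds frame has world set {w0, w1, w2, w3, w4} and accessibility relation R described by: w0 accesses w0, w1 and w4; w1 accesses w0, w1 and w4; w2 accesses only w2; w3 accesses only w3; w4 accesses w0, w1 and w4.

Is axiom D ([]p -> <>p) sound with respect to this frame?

The schema D characterises exactly the serial frames.
Serial: yes — every world has a successor (e.g. w0 R w0).

Yes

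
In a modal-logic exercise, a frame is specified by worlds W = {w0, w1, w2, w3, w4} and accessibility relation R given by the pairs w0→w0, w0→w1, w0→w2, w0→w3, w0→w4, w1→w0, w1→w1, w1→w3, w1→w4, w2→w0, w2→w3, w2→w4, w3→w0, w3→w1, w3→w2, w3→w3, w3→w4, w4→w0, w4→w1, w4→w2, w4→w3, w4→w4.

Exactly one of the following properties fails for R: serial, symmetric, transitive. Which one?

transitive

Serial: yes — every world has a successor (e.g. w0 R w0).
Symmetric: yes — every pair in R has its reverse in R.
Transitive: no — w1 R w0 and w0 R w2, but not w1 R w2.
Only transitive fails.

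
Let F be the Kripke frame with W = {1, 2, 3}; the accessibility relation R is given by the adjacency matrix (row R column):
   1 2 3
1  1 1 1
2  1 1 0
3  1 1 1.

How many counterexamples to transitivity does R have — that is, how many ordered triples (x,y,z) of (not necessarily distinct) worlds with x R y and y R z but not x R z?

1

Enumerating: (2,1,3).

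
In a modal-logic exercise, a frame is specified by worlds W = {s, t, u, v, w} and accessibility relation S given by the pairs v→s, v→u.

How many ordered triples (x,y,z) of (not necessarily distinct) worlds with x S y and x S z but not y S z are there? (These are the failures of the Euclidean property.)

4

Enumerating: (v,s,s), (v,s,u), (v,u,s), (v,u,u).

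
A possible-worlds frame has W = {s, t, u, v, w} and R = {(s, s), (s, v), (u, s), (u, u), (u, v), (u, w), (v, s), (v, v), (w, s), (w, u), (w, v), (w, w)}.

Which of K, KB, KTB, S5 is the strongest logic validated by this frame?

Symmetric (axiom B): no — u R s but not s R u.
Reflexive (axiom T): no — t is not related to itself.
Euclidean (axiom 5): no — u R s and u R w, but not s R w.
So F validates K; KB would additionally require R to be symmetric. The strongest is K.

K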